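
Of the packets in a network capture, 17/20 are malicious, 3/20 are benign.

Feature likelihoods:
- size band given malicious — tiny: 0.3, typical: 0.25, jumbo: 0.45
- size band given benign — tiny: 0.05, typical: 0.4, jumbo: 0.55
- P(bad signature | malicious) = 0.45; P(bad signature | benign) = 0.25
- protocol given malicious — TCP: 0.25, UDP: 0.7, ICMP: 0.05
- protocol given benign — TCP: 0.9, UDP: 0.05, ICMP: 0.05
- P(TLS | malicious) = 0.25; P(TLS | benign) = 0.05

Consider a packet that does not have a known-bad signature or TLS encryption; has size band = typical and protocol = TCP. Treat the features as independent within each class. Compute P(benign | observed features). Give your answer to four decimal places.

0.6371

malicious: 0.85 × 0.25 × (1−0.45) × 0.25 × (1−0.25) = 0.0219140625
benign: 0.15 × 0.4 × (1−0.25) × 0.9 × (1−0.05) = 0.038475
P(benign | x) = 0.038475 / 0.0603890625 ≈ 0.6371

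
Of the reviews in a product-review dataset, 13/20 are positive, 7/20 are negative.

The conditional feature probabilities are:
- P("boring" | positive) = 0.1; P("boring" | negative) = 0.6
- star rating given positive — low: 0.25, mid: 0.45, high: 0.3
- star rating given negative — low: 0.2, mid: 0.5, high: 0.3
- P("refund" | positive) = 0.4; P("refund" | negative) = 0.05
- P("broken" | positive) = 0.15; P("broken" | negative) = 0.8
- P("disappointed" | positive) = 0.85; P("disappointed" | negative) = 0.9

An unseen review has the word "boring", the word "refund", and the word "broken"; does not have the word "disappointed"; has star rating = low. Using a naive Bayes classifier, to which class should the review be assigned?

positive: 0.65 × 0.1 × 0.25 × 0.4 × 0.15 × (1−0.85) = 0.00014625
negative: 0.35 × 0.6 × 0.2 × 0.05 × 0.8 × (1−0.9) = 0.000168
Highest score → negative.

negative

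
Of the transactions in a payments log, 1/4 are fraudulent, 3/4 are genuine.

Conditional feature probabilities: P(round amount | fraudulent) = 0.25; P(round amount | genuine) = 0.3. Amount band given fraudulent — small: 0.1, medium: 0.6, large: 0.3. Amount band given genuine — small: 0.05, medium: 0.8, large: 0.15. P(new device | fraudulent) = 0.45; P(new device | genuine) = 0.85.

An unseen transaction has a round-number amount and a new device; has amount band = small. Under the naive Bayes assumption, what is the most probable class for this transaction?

fraudulent: 0.25 × 0.25 × 0.1 × 0.45 = 0.0028125
genuine: 0.75 × 0.3 × 0.05 × 0.85 = 0.0095625
Highest score → genuine.

genuine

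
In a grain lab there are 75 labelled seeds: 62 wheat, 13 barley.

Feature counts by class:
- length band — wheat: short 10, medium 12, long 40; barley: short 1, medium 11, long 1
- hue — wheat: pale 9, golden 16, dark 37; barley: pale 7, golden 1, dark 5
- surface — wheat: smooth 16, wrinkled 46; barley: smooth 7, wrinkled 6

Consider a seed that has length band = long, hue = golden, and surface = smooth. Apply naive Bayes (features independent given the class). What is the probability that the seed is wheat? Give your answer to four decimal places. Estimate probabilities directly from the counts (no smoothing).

wheat: (62/75) × (40/62) × (16/62) × (16/62) ≈ 0.0355186
barley: (13/75) × (1/13) × (1/13) × (7/13) ≈ 0.000552268
P(wheat | x) = 0.0355186 / 0.036070868 ≈ 0.9847

0.9847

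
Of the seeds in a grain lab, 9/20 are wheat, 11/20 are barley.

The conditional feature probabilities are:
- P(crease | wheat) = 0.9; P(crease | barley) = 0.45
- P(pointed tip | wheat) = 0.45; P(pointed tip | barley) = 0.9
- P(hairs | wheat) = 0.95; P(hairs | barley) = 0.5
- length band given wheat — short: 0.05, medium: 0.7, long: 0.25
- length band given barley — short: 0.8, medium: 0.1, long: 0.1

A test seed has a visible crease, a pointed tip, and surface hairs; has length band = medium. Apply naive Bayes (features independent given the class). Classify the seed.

wheat: 0.45 × 0.9 × 0.45 × 0.95 × 0.7 = 0.12119625
barley: 0.55 × 0.45 × 0.9 × 0.5 × 0.1 = 0.0111375
Highest score → wheat.

wheat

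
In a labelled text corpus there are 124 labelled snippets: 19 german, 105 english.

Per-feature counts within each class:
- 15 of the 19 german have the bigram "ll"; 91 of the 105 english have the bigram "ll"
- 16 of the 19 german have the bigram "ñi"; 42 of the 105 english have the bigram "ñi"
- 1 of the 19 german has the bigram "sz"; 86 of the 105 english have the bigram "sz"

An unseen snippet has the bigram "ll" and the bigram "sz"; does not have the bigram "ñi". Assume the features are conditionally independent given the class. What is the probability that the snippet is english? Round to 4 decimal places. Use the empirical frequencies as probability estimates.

german: (19/124) × (15/19) × (3/19) × (1/19) ≈ 0.00100527
english: (105/124) × (91/105) × (63/105) × (86/105) ≈ 0.360645
P(english | x) = 0.360645 / 0.36165027 ≈ 0.9972

0.9972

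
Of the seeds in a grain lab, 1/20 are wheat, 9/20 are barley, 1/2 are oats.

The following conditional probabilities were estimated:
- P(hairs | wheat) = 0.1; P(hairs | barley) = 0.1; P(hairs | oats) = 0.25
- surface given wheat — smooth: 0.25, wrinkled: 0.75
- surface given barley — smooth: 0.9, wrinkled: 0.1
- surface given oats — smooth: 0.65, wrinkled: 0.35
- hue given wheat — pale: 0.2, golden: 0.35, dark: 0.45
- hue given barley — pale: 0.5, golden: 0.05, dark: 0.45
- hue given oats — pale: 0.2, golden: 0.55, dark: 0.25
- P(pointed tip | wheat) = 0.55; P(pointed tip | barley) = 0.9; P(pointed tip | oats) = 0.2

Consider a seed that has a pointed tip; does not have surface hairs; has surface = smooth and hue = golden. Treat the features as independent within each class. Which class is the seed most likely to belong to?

oats

wheat: 0.05 × (1−0.1) × 0.25 × 0.35 × 0.55 = 0.002165625
barley: 0.45 × (1−0.1) × 0.9 × 0.05 × 0.9 = 0.0164025
oats: 0.5 × (1−0.25) × 0.65 × 0.55 × 0.2 = 0.0268125
Highest score → oats.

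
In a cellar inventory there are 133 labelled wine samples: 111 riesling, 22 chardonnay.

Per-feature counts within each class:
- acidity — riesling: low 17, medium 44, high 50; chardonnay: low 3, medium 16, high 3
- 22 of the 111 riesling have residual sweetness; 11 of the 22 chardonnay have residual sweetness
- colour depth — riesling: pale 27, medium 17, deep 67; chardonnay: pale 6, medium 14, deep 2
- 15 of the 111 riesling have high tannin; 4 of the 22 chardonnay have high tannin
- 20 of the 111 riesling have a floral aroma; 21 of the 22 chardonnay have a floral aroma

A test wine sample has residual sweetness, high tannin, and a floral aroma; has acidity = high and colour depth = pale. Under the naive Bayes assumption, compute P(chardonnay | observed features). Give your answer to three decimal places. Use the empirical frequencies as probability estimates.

0.547

riesling: (111/133) × (50/111) × (22/111) × (27/111) × (15/111) × (20/111) ≈ 0.0004413
chardonnay: (22/133) × (3/22) × (11/22) × (6/22) × (4/22) × (21/22) ≈ 0.000533829
P(chardonnay | x) = 0.000533829 / 0.000975129 ≈ 0.547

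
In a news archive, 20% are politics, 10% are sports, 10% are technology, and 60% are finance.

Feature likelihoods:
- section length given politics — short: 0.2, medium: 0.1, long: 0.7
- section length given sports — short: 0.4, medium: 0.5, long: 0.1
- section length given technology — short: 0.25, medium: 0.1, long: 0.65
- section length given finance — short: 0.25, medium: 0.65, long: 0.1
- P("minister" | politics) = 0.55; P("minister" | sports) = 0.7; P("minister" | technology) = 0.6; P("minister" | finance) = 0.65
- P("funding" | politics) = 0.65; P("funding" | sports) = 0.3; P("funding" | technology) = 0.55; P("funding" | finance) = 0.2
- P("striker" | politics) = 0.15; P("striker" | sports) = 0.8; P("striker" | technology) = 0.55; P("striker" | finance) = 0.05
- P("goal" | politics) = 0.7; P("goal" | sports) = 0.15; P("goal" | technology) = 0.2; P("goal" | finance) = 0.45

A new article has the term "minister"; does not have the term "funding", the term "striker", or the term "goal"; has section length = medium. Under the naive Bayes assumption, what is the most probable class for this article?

finance

politics: 0.2 × 0.1 × 0.55 × (1−0.65) × (1−0.15) × (1−0.7) = 0.00098175
sports: 0.1 × 0.5 × 0.7 × (1−0.3) × (1−0.8) × (1−0.15) = 0.004165
technology: 0.1 × 0.1 × 0.6 × (1−0.55) × (1−0.55) × (1−0.2) = 0.000972
finance: 0.6 × 0.65 × 0.65 × (1−0.2) × (1−0.05) × (1−0.45) = 0.105963
Highest score → finance.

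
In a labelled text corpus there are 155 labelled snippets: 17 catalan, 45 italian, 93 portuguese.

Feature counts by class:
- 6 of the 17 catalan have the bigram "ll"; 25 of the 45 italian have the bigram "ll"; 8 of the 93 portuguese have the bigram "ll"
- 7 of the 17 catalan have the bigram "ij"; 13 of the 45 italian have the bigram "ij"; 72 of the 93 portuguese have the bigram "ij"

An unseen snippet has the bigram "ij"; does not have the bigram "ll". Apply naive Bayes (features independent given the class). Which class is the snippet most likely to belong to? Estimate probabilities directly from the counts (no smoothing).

portuguese

catalan: (17/155) × (11/17) × (7/17) ≈ 0.029222
italian: (45/155) × (20/45) × (13/45) ≈ 0.037276
portuguese: (93/155) × (85/93) × (72/93) ≈ 0.424558
Highest score → portuguese.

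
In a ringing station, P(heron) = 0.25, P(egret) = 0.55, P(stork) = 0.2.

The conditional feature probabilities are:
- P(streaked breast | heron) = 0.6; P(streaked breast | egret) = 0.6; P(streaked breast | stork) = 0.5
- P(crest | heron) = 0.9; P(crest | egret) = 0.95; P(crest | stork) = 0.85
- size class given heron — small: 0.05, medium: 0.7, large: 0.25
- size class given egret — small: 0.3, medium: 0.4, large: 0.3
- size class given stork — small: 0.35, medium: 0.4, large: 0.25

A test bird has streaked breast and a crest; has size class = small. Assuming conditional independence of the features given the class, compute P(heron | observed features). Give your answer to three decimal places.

heron: 0.25 × 0.6 × 0.9 × 0.05 = 0.00675
egret: 0.55 × 0.6 × 0.95 × 0.3 = 0.09405
stork: 0.2 × 0.5 × 0.85 × 0.35 = 0.02975
P(heron | x) = 0.00675 / 0.13055 ≈ 0.052

0.052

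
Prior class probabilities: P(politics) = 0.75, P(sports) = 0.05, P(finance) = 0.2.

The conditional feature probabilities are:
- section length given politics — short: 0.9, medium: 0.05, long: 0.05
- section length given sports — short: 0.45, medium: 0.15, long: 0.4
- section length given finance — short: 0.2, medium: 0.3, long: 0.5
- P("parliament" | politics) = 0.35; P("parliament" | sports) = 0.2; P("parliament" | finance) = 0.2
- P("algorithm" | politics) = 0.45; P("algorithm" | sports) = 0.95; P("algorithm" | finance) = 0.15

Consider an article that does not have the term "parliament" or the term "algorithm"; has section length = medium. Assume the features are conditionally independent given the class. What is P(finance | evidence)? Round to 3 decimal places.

politics: 0.75 × 0.05 × (1−0.35) × (1−0.45) = 0.01340625
sports: 0.05 × 0.15 × (1−0.2) × (1−0.95) = 0.0003
finance: 0.2 × 0.3 × (1−0.2) × (1−0.15) = 0.0408
P(finance | x) = 0.0408 / 0.05450625 ≈ 0.749

0.749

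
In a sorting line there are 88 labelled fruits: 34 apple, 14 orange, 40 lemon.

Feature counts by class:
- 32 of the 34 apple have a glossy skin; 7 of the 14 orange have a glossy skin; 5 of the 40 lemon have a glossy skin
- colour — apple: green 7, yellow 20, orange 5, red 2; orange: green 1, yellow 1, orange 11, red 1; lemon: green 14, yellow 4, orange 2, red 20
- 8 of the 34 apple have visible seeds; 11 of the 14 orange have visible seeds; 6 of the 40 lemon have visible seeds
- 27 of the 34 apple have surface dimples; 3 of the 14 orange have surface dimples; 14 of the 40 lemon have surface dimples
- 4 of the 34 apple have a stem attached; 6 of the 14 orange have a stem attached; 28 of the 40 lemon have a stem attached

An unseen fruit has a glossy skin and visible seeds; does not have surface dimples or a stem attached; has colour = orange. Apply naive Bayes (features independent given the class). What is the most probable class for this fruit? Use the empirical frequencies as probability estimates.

apple: (34/88) × (32/34) × (5/34) × (8/34) × (7/34) × (30/34) ≈ 0.00228576
orange: (14/88) × (7/14) × (11/14) × (11/14) × (11/14) × (8/14) ≈ 0.0220481
lemon: (40/88) × (5/40) × (2/40) × (6/40) × (26/40) × (12/40) ≈ 0.0000830966
Highest score → orange.

orange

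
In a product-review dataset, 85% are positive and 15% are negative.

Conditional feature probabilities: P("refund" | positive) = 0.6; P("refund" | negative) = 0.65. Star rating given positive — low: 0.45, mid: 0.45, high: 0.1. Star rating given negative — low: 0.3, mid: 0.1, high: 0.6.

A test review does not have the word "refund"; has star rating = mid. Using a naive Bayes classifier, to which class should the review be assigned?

positive

positive: 0.85 × (1−0.6) × 0.45 = 0.153
negative: 0.15 × (1−0.65) × 0.1 = 0.00525
Highest score → positive.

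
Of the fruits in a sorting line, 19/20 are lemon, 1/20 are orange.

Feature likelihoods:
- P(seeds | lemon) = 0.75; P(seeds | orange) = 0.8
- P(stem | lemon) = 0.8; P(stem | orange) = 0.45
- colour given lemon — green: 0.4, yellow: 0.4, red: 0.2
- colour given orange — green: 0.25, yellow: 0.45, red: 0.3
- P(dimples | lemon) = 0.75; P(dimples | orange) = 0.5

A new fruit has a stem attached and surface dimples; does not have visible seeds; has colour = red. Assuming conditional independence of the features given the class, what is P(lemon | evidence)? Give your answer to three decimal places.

lemon: 0.95 × (1−0.75) × 0.8 × 0.2 × 0.75 = 0.0285
orange: 0.05 × (1−0.8) × 0.45 × 0.3 × 0.5 = 0.000675
P(lemon | x) = 0.0285 / 0.029175 ≈ 0.977

0.977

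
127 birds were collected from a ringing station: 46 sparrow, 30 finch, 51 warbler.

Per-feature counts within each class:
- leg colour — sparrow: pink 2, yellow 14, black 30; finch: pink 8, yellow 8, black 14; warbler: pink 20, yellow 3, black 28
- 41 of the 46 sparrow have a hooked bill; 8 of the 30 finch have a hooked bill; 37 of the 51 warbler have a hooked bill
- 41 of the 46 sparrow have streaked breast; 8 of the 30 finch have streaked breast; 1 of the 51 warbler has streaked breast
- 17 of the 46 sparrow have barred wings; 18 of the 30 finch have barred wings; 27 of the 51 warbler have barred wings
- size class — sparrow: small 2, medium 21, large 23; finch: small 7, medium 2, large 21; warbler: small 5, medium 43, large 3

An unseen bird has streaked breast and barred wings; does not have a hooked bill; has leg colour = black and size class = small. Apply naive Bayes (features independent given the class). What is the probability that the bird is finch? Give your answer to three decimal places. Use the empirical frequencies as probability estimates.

0.875

sparrow: (46/127) × (30/46) × (5/46) × (41/46) × (17/46) × (2/46) ≈ 0.000367721
finch: (30/127) × (14/30) × (22/30) × (8/30) × (18/30) × (7/30) ≈ 0.00301802
warbler: (51/127) × (28/51) × (14/51) × (1/51) × (27/51) × (5/51) ≈ 0.0000615936
P(finch | x) = 0.00301802 / 0.0034473346 ≈ 0.875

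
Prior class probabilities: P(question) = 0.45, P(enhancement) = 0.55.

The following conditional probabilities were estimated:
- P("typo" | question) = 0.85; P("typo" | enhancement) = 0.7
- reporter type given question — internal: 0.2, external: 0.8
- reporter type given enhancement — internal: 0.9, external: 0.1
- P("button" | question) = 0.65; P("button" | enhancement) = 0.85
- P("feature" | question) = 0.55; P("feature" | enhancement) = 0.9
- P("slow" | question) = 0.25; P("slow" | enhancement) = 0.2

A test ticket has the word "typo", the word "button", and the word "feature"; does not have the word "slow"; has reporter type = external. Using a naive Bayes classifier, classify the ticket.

question

question: 0.45 × 0.85 × 0.8 × 0.65 × 0.55 × (1−0.25) = 0.08204625
enhancement: 0.55 × 0.7 × 0.1 × 0.85 × 0.9 × (1−0.2) = 0.023562
Highest score → question.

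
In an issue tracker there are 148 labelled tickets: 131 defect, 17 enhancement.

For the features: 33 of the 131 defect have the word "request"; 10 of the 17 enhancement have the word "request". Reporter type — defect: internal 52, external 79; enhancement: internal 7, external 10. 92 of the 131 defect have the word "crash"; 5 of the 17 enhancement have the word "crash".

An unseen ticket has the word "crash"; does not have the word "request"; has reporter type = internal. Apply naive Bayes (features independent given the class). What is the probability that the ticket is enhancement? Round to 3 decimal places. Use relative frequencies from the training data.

0.030

defect: (131/148) × (98/131) × (52/131) × (92/131) ≈ 0.184592
enhancement: (17/148) × (7/17) × (7/17) × (5/17) ≈ 0.00572805
P(enhancement | x) = 0.00572805 / 0.19032005 ≈ 0.030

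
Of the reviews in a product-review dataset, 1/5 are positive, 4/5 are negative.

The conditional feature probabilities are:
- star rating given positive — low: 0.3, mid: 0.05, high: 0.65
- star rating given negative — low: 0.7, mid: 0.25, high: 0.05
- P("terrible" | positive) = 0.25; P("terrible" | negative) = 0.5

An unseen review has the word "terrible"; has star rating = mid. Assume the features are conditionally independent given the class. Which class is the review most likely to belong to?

negative

positive: 0.2 × 0.05 × 0.25 = 0.0025
negative: 0.8 × 0.25 × 0.5 = 0.1
Highest score → negative.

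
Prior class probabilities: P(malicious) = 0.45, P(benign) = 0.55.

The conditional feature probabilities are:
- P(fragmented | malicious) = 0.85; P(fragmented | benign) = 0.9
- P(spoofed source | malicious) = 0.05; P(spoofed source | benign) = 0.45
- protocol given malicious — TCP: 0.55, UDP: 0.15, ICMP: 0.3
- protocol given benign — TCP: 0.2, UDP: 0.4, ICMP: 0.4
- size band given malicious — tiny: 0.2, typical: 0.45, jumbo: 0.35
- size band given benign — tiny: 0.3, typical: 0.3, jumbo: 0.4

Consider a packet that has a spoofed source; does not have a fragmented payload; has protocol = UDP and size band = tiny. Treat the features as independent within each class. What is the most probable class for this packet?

malicious: 0.45 × (1−0.85) × 0.05 × 0.15 × 0.2 = 0.00010125
benign: 0.55 × (1−0.9) × 0.45 × 0.4 × 0.3 = 0.00297
Highest score → benign.

benign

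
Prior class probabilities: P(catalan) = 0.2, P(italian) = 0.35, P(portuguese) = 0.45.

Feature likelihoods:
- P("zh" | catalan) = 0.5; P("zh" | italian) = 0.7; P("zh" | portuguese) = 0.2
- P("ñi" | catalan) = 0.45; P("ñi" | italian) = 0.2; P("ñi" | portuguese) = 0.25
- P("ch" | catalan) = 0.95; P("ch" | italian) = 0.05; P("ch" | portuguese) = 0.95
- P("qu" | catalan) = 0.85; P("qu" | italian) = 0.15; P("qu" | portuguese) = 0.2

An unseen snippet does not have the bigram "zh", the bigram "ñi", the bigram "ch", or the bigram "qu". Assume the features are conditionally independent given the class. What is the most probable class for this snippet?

catalan: 0.2 × (1−0.5) × (1−0.45) × (1−0.95) × (1−0.85) = 0.0004125
italian: 0.35 × (1−0.7) × (1−0.2) × (1−0.05) × (1−0.15) = 0.06783
portuguese: 0.45 × (1−0.2) × (1−0.25) × (1−0.95) × (1−0.2) = 0.0108
Highest score → italian.

italian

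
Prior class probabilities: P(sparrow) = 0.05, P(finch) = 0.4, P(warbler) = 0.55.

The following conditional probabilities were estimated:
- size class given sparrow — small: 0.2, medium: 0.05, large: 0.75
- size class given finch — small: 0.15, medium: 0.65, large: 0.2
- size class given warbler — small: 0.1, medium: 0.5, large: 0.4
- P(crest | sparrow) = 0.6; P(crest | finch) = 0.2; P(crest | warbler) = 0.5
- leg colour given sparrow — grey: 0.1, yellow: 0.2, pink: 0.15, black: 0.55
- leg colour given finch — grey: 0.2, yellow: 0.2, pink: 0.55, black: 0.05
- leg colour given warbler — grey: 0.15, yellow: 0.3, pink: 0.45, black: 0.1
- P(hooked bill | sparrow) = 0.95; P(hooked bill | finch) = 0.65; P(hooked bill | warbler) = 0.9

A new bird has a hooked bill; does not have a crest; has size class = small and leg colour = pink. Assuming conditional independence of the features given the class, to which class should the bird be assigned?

finch

sparrow: 0.05 × 0.2 × (1−0.6) × 0.15 × 0.95 = 0.00057
finch: 0.4 × 0.15 × (1−0.2) × 0.55 × 0.65 = 0.01716
warbler: 0.55 × 0.1 × (1−0.5) × 0.45 × 0.9 = 0.0111375
Highest score → finch.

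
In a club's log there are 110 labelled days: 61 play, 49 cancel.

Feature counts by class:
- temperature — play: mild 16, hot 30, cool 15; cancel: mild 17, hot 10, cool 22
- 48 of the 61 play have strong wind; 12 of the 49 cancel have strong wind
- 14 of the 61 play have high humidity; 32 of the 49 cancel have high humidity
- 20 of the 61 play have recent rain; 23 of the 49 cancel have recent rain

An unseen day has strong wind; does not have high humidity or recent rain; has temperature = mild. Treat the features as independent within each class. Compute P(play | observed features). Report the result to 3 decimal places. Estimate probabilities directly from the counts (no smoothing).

play: (61/110) × (16/61) × (48/61) × (47/61) × (41/61) ≈ 0.0592735
cancel: (49/110) × (17/49) × (12/49) × (17/49) × (26/49) ≈ 0.00696741
P(play | x) = 0.0592735 / 0.06624091 ≈ 0.895

0.895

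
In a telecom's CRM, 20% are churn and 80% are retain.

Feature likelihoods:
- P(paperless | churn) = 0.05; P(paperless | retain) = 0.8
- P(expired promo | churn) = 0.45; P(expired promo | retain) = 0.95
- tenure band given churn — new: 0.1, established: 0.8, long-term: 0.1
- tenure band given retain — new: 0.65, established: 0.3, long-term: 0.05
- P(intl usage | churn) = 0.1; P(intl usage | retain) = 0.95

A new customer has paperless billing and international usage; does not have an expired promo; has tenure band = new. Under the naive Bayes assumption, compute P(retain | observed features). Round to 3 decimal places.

0.997

churn: 0.2 × 0.05 × (1−0.45) × 0.1 × 0.1 = 0.000055
retain: 0.8 × 0.8 × (1−0.95) × 0.65 × 0.95 = 0.01976
P(retain | x) = 0.01976 / 0.019815 ≈ 0.997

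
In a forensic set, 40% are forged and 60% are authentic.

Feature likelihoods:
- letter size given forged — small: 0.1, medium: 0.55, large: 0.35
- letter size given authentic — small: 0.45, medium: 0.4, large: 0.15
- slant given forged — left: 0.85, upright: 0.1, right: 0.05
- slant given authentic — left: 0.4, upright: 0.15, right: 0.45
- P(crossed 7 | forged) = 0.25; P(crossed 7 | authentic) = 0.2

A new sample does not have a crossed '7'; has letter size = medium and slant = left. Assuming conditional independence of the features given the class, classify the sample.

forged: 0.4 × 0.55 × 0.85 × (1−0.25) = 0.14025
authentic: 0.6 × 0.4 × 0.4 × (1−0.2) = 0.0768
Highest score → forged.

forged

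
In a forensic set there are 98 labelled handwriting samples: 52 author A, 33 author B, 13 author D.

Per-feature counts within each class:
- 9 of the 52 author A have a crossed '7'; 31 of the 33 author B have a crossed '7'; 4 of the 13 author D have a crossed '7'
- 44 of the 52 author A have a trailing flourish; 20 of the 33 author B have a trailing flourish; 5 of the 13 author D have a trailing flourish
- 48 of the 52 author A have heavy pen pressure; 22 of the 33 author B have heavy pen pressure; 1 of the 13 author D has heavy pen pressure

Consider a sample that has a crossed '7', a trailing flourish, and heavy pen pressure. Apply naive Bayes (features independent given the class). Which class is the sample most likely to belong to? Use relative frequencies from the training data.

author A: (52/98) × (9/52) × (44/52) × (48/52) ≈ 0.0717305
author B: (33/98) × (31/33) × (20/33) × (22/33) ≈ 0.127809
author D: (13/98) × (4/13) × (5/13) × (1/13) ≈ 0.00120758
Highest score → author B.

author B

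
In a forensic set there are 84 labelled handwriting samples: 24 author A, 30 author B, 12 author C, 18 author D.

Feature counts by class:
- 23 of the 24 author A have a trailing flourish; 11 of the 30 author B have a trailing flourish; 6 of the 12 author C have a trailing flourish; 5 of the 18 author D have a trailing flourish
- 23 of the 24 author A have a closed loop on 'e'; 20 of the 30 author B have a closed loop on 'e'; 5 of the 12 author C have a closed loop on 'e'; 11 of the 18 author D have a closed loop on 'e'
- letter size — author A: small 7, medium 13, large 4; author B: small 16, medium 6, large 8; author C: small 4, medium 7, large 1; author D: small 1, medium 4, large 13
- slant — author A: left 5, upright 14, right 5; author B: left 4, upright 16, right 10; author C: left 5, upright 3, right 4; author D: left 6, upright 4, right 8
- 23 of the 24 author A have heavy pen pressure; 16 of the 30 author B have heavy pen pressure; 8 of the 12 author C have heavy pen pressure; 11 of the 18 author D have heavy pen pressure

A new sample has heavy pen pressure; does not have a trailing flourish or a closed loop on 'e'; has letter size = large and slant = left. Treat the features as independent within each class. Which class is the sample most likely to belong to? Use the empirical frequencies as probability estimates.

author D

author A: (24/84) × (1/24) × (1/24) × (4/24) × (5/24) × (23/24) ≈ 0.0000165057
author B: (30/84) × (19/30) × (10/30) × (8/30) × (4/30) × (16/30) ≈ 0.00142975
author C: (12/84) × (6/12) × (7/12) × (1/12) × (5/12) × (8/12) ≈ 0.000964506
author D: (18/84) × (13/18) × (7/18) × (13/18) × (6/18) × (11/18) ≈ 0.0088544
Highest score → author D.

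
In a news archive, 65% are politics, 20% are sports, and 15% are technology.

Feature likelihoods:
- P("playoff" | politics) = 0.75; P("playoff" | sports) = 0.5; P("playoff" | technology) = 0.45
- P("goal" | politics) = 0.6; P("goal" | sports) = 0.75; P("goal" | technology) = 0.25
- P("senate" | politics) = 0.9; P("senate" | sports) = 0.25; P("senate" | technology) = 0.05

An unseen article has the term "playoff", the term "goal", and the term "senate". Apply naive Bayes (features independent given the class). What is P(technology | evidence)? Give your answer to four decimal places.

politics: 0.65 × 0.75 × 0.6 × 0.9 = 0.26325
sports: 0.2 × 0.5 × 0.75 × 0.25 = 0.01875
technology: 0.15 × 0.45 × 0.25 × 0.05 = 0.00084375
P(technology | x) = 0.00084375 / 0.28284375 ≈ 0.0030

0.0030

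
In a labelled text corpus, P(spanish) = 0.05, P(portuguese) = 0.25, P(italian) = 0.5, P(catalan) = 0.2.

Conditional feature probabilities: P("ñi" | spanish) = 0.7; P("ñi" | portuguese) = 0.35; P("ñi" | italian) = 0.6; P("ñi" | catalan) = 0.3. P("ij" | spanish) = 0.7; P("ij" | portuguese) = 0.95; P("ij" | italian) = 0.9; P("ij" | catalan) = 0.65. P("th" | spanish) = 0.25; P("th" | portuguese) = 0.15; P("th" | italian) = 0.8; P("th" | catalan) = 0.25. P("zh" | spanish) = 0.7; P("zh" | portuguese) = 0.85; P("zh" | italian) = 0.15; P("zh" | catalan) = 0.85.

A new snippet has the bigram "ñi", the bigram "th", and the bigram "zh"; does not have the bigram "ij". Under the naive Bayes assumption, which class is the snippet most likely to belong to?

catalan

spanish: 0.05 × 0.7 × (1−0.7) × 0.25 × 0.7 = 0.0018375
portuguese: 0.25 × 0.35 × (1−0.95) × 0.15 × 0.85 = 0.0005578125
italian: 0.5 × 0.6 × (1−0.9) × 0.8 × 0.15 = 0.0036
catalan: 0.2 × 0.3 × (1−0.65) × 0.25 × 0.85 = 0.0044625
Highest score → catalan.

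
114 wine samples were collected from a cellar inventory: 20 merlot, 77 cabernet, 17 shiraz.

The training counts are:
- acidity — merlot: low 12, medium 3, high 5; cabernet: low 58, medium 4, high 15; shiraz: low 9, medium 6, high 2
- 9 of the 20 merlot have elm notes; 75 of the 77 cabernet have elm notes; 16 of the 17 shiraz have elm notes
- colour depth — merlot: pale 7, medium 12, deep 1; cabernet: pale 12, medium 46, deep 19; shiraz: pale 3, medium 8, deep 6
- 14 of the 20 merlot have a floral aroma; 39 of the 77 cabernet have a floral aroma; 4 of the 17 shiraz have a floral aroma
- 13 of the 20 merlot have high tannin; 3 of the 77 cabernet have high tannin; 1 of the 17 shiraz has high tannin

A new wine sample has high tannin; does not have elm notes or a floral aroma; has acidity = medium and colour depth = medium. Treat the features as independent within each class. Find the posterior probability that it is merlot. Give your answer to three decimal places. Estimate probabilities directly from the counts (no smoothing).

merlot: (20/114) × (3/20) × (11/20) × (12/20) × (6/20) × (13/20) ≈ 0.00169342
cabernet: (77/114) × (4/77) × (2/77) × (46/77) × (38/77) × (3/77) ≈ 0.0000104685
shiraz: (17/114) × (6/17) × (1/17) × (8/17) × (13/17) × (1/17) ≈ 0.0000655366
P(merlot | x) = 0.00169342 / 0.0017694251 ≈ 0.957

0.957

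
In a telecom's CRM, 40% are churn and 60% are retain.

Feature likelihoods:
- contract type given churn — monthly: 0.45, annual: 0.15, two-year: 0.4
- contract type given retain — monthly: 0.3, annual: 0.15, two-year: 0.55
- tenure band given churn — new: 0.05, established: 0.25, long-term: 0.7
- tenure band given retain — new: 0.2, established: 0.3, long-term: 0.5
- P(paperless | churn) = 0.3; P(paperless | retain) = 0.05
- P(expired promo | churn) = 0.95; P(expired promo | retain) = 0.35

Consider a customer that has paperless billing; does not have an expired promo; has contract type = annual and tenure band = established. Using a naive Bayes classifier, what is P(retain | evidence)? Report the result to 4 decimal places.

churn: 0.4 × 0.15 × 0.25 × 0.3 × (1−0.95) = 0.000225
retain: 0.6 × 0.15 × 0.3 × 0.05 × (1−0.35) = 0.0008775
P(retain | x) = 0.0008775 / 0.0011025 ≈ 0.7959

0.7959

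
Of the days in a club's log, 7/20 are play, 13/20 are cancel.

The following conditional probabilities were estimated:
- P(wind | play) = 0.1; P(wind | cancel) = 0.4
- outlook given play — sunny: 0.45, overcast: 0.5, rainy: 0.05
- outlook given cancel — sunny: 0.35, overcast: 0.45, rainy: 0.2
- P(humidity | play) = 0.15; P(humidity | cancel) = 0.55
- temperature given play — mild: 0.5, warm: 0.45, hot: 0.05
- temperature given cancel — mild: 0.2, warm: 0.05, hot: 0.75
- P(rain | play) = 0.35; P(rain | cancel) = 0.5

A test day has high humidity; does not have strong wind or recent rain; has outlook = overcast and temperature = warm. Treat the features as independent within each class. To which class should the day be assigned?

play: 0.35 × (1−0.1) × 0.5 × 0.15 × 0.45 × (1−0.35) = 0.0069103125
cancel: 0.65 × (1−0.4) × 0.45 × 0.55 × 0.05 × (1−0.5) = 0.002413125
Highest score → play.

play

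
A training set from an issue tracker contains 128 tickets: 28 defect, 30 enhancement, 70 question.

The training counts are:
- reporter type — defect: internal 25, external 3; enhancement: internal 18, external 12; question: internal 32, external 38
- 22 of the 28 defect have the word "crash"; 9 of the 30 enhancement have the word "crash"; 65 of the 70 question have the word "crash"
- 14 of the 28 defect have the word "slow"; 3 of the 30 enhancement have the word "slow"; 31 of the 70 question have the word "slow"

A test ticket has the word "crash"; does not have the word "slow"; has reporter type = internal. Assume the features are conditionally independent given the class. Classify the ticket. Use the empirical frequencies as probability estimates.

question

defect: (28/128) × (25/28) × (22/28) × (14/28) ≈ 0.0767299
enhancement: (30/128) × (18/30) × (9/30) × (27/30) = 0.03796875
question: (70/128) × (32/70) × (65/70) × (39/70) ≈ 0.129337
Highest score → question.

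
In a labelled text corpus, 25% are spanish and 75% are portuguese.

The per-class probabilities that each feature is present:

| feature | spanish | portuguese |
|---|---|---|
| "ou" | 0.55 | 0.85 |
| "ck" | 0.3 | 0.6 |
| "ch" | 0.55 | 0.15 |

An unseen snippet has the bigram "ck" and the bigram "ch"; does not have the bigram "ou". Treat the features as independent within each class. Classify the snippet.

spanish: 0.25 × (1−0.55) × 0.3 × 0.55 = 0.0185625
portuguese: 0.75 × (1−0.85) × 0.6 × 0.15 = 0.010125
Highest score → spanish.

spanish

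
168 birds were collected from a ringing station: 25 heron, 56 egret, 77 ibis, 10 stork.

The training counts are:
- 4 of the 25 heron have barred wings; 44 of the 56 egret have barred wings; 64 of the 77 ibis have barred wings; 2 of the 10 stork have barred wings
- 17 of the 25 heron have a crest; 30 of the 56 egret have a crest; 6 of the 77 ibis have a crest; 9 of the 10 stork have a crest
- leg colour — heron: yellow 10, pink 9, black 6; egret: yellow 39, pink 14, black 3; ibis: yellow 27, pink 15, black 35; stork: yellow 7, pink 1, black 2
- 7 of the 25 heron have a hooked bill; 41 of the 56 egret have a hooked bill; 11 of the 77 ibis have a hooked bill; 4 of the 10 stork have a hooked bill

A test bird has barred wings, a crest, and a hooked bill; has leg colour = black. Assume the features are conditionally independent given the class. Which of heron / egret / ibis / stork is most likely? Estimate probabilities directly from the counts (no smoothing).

heron: (25/168) × (4/25) × (17/25) × (6/25) × (7/25) = 0.001088
egret: (56/168) × (44/56) × (30/56) × (3/56) × (41/56) ≈ 0.00550308
ibis: (77/168) × (64/77) × (6/77) × (35/77) × (11/77) ≈ 0.00192757
stork: (10/168) × (2/10) × (9/10) × (2/10) × (4/10) ≈ 0.000857143
Highest score → egret.

egret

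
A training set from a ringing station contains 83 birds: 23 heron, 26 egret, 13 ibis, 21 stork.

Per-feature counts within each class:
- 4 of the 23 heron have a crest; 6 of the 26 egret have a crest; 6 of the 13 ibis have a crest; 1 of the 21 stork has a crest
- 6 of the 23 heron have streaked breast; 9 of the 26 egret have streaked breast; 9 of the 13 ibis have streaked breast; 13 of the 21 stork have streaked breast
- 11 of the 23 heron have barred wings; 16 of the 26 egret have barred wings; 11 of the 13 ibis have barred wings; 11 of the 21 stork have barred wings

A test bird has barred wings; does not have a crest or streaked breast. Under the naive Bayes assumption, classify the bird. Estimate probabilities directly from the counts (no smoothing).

heron: (23/83) × (19/23) × (17/23) × (11/23) ≈ 0.080921
egret: (26/83) × (20/26) × (17/26) × (16/26) ≈ 0.0969559
ibis: (13/83) × (7/13) × (4/13) × (11/13) ≈ 0.0219577
stork: (21/83) × (20/21) × (8/21) × (11/21) ≈ 0.0480835
Highest score → egret.

egret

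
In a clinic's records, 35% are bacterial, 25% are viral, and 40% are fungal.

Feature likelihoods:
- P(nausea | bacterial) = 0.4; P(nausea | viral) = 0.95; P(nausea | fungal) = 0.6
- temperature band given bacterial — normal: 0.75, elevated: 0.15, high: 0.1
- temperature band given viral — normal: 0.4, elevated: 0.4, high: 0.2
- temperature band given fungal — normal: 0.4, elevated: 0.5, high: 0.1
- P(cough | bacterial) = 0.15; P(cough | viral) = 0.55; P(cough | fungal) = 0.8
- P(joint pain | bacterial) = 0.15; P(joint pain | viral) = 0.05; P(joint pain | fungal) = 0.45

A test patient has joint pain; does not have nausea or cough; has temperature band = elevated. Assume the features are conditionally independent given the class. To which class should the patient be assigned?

fungal

bacterial: 0.35 × (1−0.4) × 0.15 × (1−0.15) × 0.15 = 0.00401625
viral: 0.25 × (1−0.95) × 0.4 × (1−0.55) × 0.05 = 0.0001125
fungal: 0.4 × (1−0.6) × 0.5 × (1−0.8) × 0.45 = 0.0072
Highest score → fungal.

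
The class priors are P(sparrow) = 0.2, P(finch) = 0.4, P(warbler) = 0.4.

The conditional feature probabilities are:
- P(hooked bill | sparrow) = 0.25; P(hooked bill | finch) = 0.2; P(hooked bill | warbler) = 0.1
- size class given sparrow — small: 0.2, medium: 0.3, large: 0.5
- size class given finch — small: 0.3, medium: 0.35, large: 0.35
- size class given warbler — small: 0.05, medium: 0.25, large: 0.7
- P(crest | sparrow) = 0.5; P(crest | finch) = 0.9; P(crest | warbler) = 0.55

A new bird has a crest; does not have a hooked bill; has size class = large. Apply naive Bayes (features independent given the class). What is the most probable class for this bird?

warbler

sparrow: 0.2 × (1−0.25) × 0.5 × 0.5 = 0.0375
finch: 0.4 × (1−0.2) × 0.35 × 0.9 = 0.1008
warbler: 0.4 × (1−0.1) × 0.7 × 0.55 = 0.1386
Highest score → warbler.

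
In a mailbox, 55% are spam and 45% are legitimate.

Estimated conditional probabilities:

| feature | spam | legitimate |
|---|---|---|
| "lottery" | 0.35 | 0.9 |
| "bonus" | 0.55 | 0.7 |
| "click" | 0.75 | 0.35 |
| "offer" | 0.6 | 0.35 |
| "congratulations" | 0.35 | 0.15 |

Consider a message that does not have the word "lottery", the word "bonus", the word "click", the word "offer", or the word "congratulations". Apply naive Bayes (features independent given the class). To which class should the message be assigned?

spam: 0.55 × (1−0.35) × (1−0.55) × (1−0.75) × (1−0.6) × (1−0.35) = 0.010456875
legitimate: 0.45 × (1−0.9) × (1−0.7) × (1−0.35) × (1−0.35) × (1−0.15) = 0.0048481875
Highest score → spam.

spam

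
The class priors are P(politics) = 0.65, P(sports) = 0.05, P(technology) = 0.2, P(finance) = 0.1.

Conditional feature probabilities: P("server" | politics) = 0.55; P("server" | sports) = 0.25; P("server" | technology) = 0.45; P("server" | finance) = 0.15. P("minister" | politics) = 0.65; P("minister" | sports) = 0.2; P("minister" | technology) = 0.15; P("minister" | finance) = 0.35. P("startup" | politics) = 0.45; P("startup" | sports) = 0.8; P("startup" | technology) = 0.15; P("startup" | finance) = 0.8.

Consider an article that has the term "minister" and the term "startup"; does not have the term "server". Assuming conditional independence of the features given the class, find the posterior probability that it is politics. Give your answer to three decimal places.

politics: 0.65 × (1−0.55) × 0.65 × 0.45 = 0.08555625
sports: 0.05 × (1−0.25) × 0.2 × 0.8 = 0.006
technology: 0.2 × (1−0.45) × 0.15 × 0.15 = 0.002475
finance: 0.1 × (1−0.15) × 0.35 × 0.8 = 0.0238
P(politics | x) = 0.08555625 / 0.11783125 ≈ 0.726

0.726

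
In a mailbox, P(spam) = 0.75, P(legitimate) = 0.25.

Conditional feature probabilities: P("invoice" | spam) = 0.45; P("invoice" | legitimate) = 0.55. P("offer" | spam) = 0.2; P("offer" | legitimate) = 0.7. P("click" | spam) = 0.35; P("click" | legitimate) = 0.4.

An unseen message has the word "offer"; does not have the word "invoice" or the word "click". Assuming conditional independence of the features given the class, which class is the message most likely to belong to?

spam: 0.75 × (1−0.45) × 0.2 × (1−0.35) = 0.053625
legitimate: 0.25 × (1−0.55) × 0.7 × (1−0.4) = 0.04725
Highest score → spam.

spam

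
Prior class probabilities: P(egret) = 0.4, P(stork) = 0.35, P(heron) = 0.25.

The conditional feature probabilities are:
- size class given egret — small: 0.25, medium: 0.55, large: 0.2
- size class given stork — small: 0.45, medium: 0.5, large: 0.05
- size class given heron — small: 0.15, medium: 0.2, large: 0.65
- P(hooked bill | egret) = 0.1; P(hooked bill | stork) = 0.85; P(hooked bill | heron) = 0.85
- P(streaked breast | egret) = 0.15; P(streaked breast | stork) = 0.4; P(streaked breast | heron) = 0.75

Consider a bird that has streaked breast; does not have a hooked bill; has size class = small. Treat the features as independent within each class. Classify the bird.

egret: 0.4 × 0.25 × (1−0.1) × 0.15 = 0.0135
stork: 0.35 × 0.45 × (1−0.85) × 0.4 = 0.00945
heron: 0.25 × 0.15 × (1−0.85) × 0.75 = 0.00421875
Highest score → egret.

egret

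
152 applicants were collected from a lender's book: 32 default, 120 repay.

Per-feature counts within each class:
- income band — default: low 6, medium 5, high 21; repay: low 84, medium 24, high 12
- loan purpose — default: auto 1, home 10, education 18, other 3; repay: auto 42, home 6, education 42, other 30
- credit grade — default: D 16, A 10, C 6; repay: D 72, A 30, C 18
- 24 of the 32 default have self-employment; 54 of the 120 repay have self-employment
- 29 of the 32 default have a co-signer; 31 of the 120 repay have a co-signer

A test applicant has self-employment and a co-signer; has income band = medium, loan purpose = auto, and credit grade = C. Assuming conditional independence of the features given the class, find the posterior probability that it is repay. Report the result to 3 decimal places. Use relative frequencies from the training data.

0.880

default: (32/152) × (5/32) × (1/32) × (6/32) × (24/32) × (29/32) ≈ 0.000131005
repay: (120/152) × (24/120) × (42/120) × (18/120) × (54/120) × (31/120) ≈ 0.000963651
P(repay | x) = 0.000963651 / 0.001094656 ≈ 0.880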